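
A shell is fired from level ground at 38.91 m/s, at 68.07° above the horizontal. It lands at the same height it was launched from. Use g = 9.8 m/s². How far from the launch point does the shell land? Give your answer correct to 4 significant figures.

Components: v_x = 38.91 cos 68.07° = 14.532 m/s, v_y = 38.91 sin 68.07° = 36.095 m/s.
Time of flight (same landing height): t = 2 v_y / g = 2 × 36.095 / 9.8 = 7.3663 s.
Range: R = v_x · t = 14.532 × 7.3663 = 107.0 m.

107.0 m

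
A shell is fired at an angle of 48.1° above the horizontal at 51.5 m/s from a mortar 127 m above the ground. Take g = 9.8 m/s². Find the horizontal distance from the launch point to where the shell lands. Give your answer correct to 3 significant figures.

355 m

Components: v_x = 51.5 cos 48.1° = 34.39 m/s, v_y = 51.5 sin 48.1° = 38.33 m/s.
Vertical: 0 = 127 + 38.33 t − ½(9.8) t² ⇒ 4.900 t² − 38.33 t − 127 = 0.
t = [38.33 + √(1469 + 2489)] / 9.800 = 10.33 s.
Horizontal: R = v_x · t = 34.39 × 10.33 = 355 m.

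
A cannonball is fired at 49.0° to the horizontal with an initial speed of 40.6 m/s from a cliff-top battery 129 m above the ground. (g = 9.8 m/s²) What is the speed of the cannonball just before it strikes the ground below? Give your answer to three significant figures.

64.6 m/s

v_x = 40.6 cos 49.0° = 26.64 m/s is unchanged throughout.
For the vertical component, v_y² = v_y0² + 2 g h = (30.64)² + 2×9.8×129 = 3467, so |v_y| = 58.88 m/s.
Impact speed = √(v_x² + v_y²) = √(709.7 + 3467) = 64.6 m/s.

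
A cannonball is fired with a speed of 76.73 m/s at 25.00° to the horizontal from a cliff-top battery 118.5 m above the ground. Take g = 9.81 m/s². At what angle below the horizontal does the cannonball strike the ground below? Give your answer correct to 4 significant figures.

39.88°

v_x = 76.73 cos 25.00° = 69.541 m/s.
At impact |v_y| = √(v_y0² + 2 g h) = √(32.427² + 2×9.81×118.5) = 58.107 m/s.
Angle below horizontal = arctan(|v_y| / v_x) = arctan(58.107 / 69.541) = 39.88°.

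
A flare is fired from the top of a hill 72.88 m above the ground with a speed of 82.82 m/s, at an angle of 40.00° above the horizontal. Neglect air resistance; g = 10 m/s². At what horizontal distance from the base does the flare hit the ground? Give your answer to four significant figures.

753.4 m

Components: v_x = 82.82 cos 40.00° = 63.444 m/s, v_y = 82.82 sin 40.00° = 53.236 m/s.
Vertical: 0 = 72.88 + 53.236 t − ½(10) t² ⇒ 5.000 t² − 53.236 t − 72.88 = 0.
t = [53.236 + √(2834.1 + 1457.6)] / 10.00 = 11.875 s.
Horizontal: R = v_x · t = 63.444 × 11.875 = 753.4 m.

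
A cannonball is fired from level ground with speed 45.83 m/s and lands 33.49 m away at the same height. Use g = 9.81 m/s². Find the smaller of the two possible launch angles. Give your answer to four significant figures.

4.499°

Level-ground range: R = v₀² sin(2θ)/g ⇒ sin 2θ = R g / v₀² = 33.49×9.81/45.83² = 0.1564.
2θ = arcsin(0.1564) = 8.9980° or 180° − 8.9980° = 171.0020°.
So θ = 4.499° or θ = 85.50°.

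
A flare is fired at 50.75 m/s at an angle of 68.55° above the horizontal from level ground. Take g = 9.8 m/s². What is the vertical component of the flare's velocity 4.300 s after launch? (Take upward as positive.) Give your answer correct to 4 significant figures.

Initial vertical component: v_y0 = 50.75 sin 68.55° = 47.235 m/s.
v_y(t) = v_y0 − g t = 47.235 − 9.8 × 4.300 = 5.095 m/s.

5.095 m/s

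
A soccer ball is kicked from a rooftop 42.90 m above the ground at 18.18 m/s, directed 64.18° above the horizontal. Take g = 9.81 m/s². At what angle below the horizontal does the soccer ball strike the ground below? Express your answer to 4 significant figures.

v_x = 18.18 cos 64.18° = 7.9182 m/s.
At impact |v_y| = √(v_y0² + 2 g h) = √(16.365² + 2×9.81×42.90) = 33.309 m/s.
Angle below horizontal = arctan(|v_y| / v_x) = arctan(33.309 / 7.9182) = 76.63°.

76.63°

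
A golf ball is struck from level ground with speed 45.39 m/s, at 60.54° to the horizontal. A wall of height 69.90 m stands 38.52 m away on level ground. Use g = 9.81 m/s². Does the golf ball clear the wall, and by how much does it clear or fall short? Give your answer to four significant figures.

No — it falls 16.31 m short of clearing the wall.

v_x = 45.39 cos 60.54° = 22.324 m/s; v_y0 = 45.39 sin 60.54° = 39.521 m/s.
Time to reach the wall: t = 38.52 / 22.324 = 1.7255 s.
Height at that point: y = 39.521×1.7255 − 4.905×1.7255² = 53.590 m.
That is 69.90 − 53.590 = 16.31 m below the top of the wall, so the golf ball does not clear it.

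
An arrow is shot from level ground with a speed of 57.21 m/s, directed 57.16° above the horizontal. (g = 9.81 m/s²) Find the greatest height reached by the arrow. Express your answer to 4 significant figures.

117.8 m

Vertical component of launch velocity: v_y = 57.21 sin 57.16° = 48.067 m/s.
At the highest point the vertical velocity is zero, so v_y² = 2 g h_max.
h_max = (48.067)² / (2 × 9.81) = 2310.4 / 19.62 = 117.8 m.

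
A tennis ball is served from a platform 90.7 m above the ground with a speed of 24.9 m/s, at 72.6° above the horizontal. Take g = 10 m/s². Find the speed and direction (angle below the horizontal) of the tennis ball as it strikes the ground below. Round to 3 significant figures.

v_x = 24.9 cos 72.6° = 7.446 m/s (constant).
|v_y| at impact = √((23.76)² + 2×10×90.7) = 48.77 m/s.
Speed = √(7.446² + 48.77²) = 49.3 m/s; angle = arctan(48.77/7.446) = 81.3° below horizontal.

49.3 m/s at 81.3° below the horizontal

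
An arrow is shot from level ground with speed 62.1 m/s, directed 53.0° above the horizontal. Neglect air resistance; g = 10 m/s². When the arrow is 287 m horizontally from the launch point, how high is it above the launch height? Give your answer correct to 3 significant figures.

v_x = 62.1 cos 53.0° = 37.37 m/s, v_y0 = 62.1 sin 53.0° = 49.60 m/s.
Time to reach x = 287 m: t = x / v_x = 287 / 37.37 = 7.680 s.
y = v_y0 t − ½ g t² = 49.60×7.680 − 5.000×7.680² = 86.0 m.

86.0 m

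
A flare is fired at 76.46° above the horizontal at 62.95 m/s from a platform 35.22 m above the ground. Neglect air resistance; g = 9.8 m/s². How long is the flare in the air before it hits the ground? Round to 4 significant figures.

Vertical component: v_y = 62.95 sin 76.46° = 61.200 m/s.
Taking up as positive with launch at y = 35.22 m, landing at y = 0: 0 = 35.22 + 61.200 t − ½(9.8) t².
Solving 4.900 t² − 61.200 t − 35.22 = 0 gives t = [61.200 + √(61.200² + 4·4.900·35.22)] / 9.800 = 13.04 s.

13.04 s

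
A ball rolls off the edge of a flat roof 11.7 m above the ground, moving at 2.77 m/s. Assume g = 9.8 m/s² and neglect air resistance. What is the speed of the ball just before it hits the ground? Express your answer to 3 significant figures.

15.4 m/s

Fall time: t = √(2 × 11.7 / 9.8) = 1.545 s.
At impact: v_x = 2.77 m/s (unchanged), v_y = g t = 9.8 × 1.545 = 15.14 m/s.
Speed = √(v_x² + v_y²) = √(7.673 + 229.2) = 15.4 m/s.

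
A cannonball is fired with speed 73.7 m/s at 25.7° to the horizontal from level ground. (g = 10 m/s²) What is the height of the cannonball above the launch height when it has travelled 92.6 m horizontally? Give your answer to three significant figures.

v_x = 73.7 cos 25.7° = 66.41 m/s, v_y0 = 73.7 sin 25.7° = 31.96 m/s.
Time to reach x = 92.6 m: t = x / v_x = 92.6 / 66.41 = 1.394 s.
y = v_y0 t − ½ g t² = 31.96×1.394 − 5.000×1.394² = 34.8 m.

34.8 m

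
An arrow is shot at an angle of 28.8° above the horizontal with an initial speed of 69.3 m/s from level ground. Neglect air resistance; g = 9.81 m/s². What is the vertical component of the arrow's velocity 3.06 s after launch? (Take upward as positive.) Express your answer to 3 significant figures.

Initial vertical component: v_y0 = 69.3 sin 28.8° = 33.39 m/s.
v_y(t) = v_y0 − g t = 33.39 − 9.81 × 3.06 = 3.37 m/s.

3.37 m/s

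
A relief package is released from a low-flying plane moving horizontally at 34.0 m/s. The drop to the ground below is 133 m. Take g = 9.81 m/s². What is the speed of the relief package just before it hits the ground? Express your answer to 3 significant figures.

Fall time: t = √(2 × 133 / 9.81) = 5.207 s.
At impact: v_x = 34.0 m/s (unchanged), v_y = g t = 9.81 × 5.207 = 51.08 m/s.
Speed = √(v_x² + v_y²) = √(1156 + 2609) = 61.4 m/s.

61.4 m/s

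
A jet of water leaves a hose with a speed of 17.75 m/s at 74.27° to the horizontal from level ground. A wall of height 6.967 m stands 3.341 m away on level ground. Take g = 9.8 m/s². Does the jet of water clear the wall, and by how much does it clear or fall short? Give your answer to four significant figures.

v_x = 17.75 cos 74.27° = 4.8121 m/s; v_y0 = 17.75 sin 74.27° = 17.085 m/s.
Time to reach the wall: t = 3.341 / 4.8121 = 0.69429 s.
Height at that point: y = 17.085×0.69429 − 4.900×0.69429² = 9.5000 m.
That is 9.5000 − 6.967 = 2.533 m above the top of the wall, so the jet of water clears it.

Yes — it clears the wall by 2.533 m.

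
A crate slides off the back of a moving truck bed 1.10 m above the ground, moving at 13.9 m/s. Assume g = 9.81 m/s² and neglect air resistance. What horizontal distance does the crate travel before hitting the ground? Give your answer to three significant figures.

6.58 m

Initial vertical velocity is zero, so the fall time comes from h = ½ g t²: t = √(2 × 1.10 / 9.81) = 0.4736 s.
Horizontal motion is uniform at 13.9 m/s, so x = 13.9 × 0.4736 = 6.58 m.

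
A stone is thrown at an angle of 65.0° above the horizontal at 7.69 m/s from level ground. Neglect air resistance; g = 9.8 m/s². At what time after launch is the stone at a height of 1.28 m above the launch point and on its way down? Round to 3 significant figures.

1.21 s

v_y0 = 7.69 sin 65.0° = 6.970 m/s.
Set y = v_y0 t − ½ g t² = 1.28: 4.900 t² − 6.970 t + 1.28 = 0.
t = [6.970 ± √(48.58 − 25.09)] / 9.8 = (6.970 ± 4.847) / 9.8, giving t = 0.217 s or t = 1.21 s.
On the way down corresponds to the larger root: t = 1.21 s.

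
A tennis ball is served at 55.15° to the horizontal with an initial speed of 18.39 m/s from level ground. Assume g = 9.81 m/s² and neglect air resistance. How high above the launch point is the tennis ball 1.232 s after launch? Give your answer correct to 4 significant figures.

v_y0 = 18.39 sin 55.15° = 15.092 m/s.
y(t) = v_y0 t − ½ g t² = 15.092×1.232 − 4.905×1.232² = 11.15 m.

11.15 m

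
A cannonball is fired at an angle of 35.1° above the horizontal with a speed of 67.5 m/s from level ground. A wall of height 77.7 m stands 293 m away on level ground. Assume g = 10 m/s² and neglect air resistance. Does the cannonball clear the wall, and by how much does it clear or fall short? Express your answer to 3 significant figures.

v_x = 67.5 cos 35.1° = 55.23 m/s; v_y0 = 67.5 sin 35.1° = 38.81 m/s.
Time to reach the wall: t = 293 / 55.23 = 5.305 s.
Height at that point: y = 38.81×5.305 − 5.000×5.305² = 65.17 m.
That is 77.7 − 65.17 = 12.5 m below the top of the wall, so the cannonball does not clear it.

No — it falls 12.5 m short of clearing the wall.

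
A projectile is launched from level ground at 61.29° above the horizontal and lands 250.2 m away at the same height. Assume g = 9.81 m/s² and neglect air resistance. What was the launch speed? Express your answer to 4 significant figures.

53.97 m/s

On level ground, R = v₀² sin(2θ) / g, so v₀ = √(R g / sin 2θ).
sin(2 × 61.29°) = 0.8426.
v₀ = √(250.2 × 9.81 / 0.8426) = √2913.0 = 53.97 m/s.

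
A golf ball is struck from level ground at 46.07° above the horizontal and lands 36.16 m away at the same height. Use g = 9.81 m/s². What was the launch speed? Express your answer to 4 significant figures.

On level ground, R = v₀² sin(2θ) / g, so v₀ = √(R g / sin 2θ).
sin(2 × 46.07°) = 0.9993.
v₀ = √(36.16 × 9.81 / 0.9993) = √354.98 = 18.84 m/s.

18.84 m/s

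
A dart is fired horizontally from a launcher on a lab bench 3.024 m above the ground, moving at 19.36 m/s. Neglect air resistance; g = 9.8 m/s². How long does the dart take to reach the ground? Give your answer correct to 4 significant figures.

The horizontal speed doesn't affect the fall. With v_y0 = 0, h = ½ g t².
t = √(2 × 3.024 / 9.8) = √0.61714 = 0.7856 s.

0.7856 s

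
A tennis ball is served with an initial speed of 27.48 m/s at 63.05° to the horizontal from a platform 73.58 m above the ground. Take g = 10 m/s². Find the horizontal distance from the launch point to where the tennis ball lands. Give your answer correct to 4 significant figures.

87.19 m

Components: v_x = 27.48 cos 63.05° = 12.454 m/s, v_y = 27.48 sin 63.05° = 24.496 m/s.
Vertical: 0 = 73.58 + 24.496 t − ½(10) t² ⇒ 5.000 t² − 24.496 t − 73.58 = 0.
t = [24.496 + √(600.05 + 1471.6)] / 10.00 = 7.0011 s.
Horizontal: R = v_x · t = 12.454 × 7.0011 = 87.19 m.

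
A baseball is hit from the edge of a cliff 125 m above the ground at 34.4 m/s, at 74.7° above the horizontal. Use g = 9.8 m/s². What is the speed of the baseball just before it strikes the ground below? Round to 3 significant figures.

60.3 m/s

v_x = 34.4 cos 74.7° = 9.077 m/s is unchanged throughout.
For the vertical component, v_y² = v_y0² + 2 g h = (33.18)² + 2×9.8×125 = 3551, so |v_y| = 59.59 m/s.
Impact speed = √(v_x² + v_y²) = √(82.39 + 3551) = 60.3 m/s.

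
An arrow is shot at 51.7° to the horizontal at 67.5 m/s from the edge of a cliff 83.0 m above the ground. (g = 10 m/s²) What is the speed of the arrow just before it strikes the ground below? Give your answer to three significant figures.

78.8 m/s

v_x = 67.5 cos 51.7° = 41.84 m/s is unchanged throughout.
For the vertical component, v_y² = v_y0² + 2 g h = (52.97)² + 2×10×83.0 = 4466, so |v_y| = 66.83 m/s.
Impact speed = √(v_x² + v_y²) = √(1751 + 4466) = 78.8 m/s.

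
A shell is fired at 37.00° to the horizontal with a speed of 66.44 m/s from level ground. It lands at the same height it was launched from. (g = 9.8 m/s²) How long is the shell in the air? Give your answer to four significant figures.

8.160 s

Vertical component: v_y = 66.44 sin 37.00° = 39.985 m/s.
For a projectile landing at launch height, time of flight is t = 2 v_y / g = 2 × 39.985 / 9.8 = 8.160 s.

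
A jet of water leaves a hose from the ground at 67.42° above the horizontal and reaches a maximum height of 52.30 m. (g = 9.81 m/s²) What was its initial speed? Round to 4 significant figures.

At maximum height v_y = 0, so (v₀ sin θ)² = 2 g H.
v₀ sin 67.42° = √(2 × 9.81 × 52.30) = 32.033 m/s.
v₀ = 32.033 / sin 67.42° = 32.033 / 0.9233 = 34.69 m/s.

34.69 m/s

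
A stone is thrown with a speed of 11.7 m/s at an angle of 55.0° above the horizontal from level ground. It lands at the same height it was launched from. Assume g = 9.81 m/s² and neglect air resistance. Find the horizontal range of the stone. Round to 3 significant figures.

13.1 m

For level ground, R = v₀² sin(2θ) / g.
sin(2 × 55.0°) = sin 110.0° = 0.9397.
R = (11.7)² × 0.9397 / 9.81 = 13.1 m.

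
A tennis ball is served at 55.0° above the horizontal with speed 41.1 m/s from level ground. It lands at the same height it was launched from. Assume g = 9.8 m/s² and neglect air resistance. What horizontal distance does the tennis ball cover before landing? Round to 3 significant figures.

For level ground, R = v₀² sin(2θ) / g.
sin(2 × 55.0°) = sin 110.0° = 0.9397.
R = (41.1)² × 0.9397 / 9.8 = 162 m.

162 m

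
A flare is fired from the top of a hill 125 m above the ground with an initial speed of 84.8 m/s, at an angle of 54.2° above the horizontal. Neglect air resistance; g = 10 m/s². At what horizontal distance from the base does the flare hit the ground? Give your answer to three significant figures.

763 m

Components: v_x = 84.8 cos 54.2° = 49.60 m/s, v_y = 84.8 sin 54.2° = 68.78 m/s.
Vertical: 0 = 125 + 68.78 t − ½(10) t² ⇒ 5.000 t² − 68.78 t − 125 = 0.
t = [68.78 + √(4731 + 2500)] / 10.00 = 15.38 s.
Horizontal: R = v_x · t = 49.60 × 15.38 = 763 m.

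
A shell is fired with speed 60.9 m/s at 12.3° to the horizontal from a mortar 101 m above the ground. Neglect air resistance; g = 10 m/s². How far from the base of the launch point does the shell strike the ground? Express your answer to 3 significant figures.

356 m

Components: v_x = 60.9 cos 12.3° = 59.50 m/s, v_y = 60.9 sin 12.3° = 12.97 m/s.
Vertical: 0 = 101 + 12.97 t − ½(10) t² ⇒ 5.000 t² − 12.97 t − 101 = 0.
t = [12.97 + √(168.2 + 2020)] / 10.00 = 5.975 s.
Horizontal: R = v_x · t = 59.50 × 5.975 = 356 m.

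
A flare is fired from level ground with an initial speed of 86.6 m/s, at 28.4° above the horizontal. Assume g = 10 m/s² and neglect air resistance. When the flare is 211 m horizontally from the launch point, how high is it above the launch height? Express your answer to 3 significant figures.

v_x = 86.6 cos 28.4° = 76.18 m/s, v_y0 = 86.6 sin 28.4° = 41.19 m/s.
Time to reach x = 211 m: t = x / v_x = 211 / 76.18 = 2.770 s.
y = v_y0 t − ½ g t² = 41.19×2.770 − 5.000×2.770² = 75.7 m.

75.7 m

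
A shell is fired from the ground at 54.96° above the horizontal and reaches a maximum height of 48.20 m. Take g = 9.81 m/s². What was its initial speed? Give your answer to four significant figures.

37.56 m/s

At maximum height v_y = 0, so (v₀ sin θ)² = 2 g H.
v₀ sin 54.96° = √(2 × 9.81 × 48.20) = 30.752 m/s.
v₀ = 30.752 / sin 54.96° = 30.752 / 0.8188 = 37.56 m/s.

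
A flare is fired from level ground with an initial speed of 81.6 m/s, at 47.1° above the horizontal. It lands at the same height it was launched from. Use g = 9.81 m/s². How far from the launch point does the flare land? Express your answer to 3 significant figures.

677 m

For level ground, R = v₀² sin(2θ) / g.
sin(2 × 47.1°) = sin 94.20° = 0.9973.
R = (81.6)² × 0.9973 / 9.81 = 677 m.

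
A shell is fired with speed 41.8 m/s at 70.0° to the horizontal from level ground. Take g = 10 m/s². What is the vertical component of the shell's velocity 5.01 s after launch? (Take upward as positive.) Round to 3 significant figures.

Initial vertical component: v_y0 = 41.8 sin 70.0° = 39.28 m/s.
v_y(t) = v_y0 − g t = 39.28 − 10 × 5.01 = -10.8 m/s.

-10.8 m/s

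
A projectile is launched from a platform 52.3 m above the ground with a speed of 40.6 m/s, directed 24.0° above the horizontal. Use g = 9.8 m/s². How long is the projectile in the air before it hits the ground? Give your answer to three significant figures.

5.36 s

Vertical component: v_y = 40.6 sin 24.0° = 16.51 m/s.
Taking up as positive with launch at y = 52.3 m, landing at y = 0: 0 = 52.3 + 16.51 t − ½(9.8) t².
Solving 4.900 t² − 16.51 t − 52.3 = 0 gives t = [16.51 + √(16.51² + 4·4.900·52.3)] / 9.800 = 5.36 s.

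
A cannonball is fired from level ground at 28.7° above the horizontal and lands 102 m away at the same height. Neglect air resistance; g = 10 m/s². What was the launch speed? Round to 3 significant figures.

34.8 m/s

On level ground, R = v₀² sin(2θ) / g, so v₀ = √(R g / sin 2θ).
sin(2 × 28.7°) = 0.8425.
v₀ = √(102 × 10 / 0.8425) = √1211 = 34.8 m/s.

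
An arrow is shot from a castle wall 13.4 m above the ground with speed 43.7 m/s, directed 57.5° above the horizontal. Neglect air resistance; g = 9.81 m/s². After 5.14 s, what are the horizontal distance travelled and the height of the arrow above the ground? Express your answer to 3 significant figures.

x = 121 m, y = 73.3 m

v_x = 43.7 cos 57.5° = 23.48 m/s; v_y0 = 43.7 sin 57.5° = 36.86 m/s.
x = v_x t = 23.48 × 5.14 = 121 m.
y = 13.4 + v_y0 t − ½ g t² = 73.3 m.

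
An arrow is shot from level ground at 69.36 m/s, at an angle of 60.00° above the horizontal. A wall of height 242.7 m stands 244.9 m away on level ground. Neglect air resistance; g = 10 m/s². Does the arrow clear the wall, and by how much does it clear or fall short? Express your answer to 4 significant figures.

v_x = 69.36 cos 60.00° = 34.680 m/s; v_y0 = 69.36 sin 60.00° = 60.068 m/s.
Time to reach the wall: t = 244.9 / 34.680 = 7.0617 s.
Height at that point: y = 60.068×7.0617 − 5.000×7.0617² = 174.84 m.
That is 242.7 − 174.84 = 67.86 m below the top of the wall, so the arrow does not clear it.

No — it falls 67.86 m short of clearing the wall.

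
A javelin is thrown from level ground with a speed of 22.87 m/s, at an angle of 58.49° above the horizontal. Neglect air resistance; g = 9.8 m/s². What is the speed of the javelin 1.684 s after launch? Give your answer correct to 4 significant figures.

v_x = 22.87 cos 58.49° = 11.953 m/s (constant).
v_y(t) = 22.87 sin 58.49° − g t = 19.498 − 9.8 × 1.684 = 2.9948 m/s.
Speed = √(v_x² + v_y²) = √(142.87 + 8.9688) = 12.32 m/s.

12.32 m/s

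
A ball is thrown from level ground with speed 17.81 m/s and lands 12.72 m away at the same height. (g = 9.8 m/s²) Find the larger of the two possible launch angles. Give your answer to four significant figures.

Level-ground range: R = v₀² sin(2θ)/g ⇒ sin 2θ = R g / v₀² = 12.72×9.8/17.81² = 0.3930.
2θ = arcsin(0.3930) = 23.141° or 180° − 23.141° = 156.859°.
So θ = 11.57° or θ = 78.43°.

78.43°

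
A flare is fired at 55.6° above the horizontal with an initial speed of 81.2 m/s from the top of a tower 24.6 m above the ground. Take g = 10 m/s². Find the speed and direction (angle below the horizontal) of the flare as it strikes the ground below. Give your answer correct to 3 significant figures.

84.2 m/s at 57.0° below the horizontal

v_x = 81.2 cos 55.6° = 45.88 m/s (constant).
|v_y| at impact = √((67.00)² + 2×10×24.6) = 70.58 m/s.
Speed = √(45.88² + 70.58²) = 84.2 m/s; angle = arctan(70.58/45.88) = 57.0° below horizontal.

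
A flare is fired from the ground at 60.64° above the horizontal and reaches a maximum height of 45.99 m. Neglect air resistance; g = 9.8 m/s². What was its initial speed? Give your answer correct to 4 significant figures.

At maximum height v_y = 0, so (v₀ sin θ)² = 2 g H.
v₀ sin 60.64° = √(2 × 9.8 × 45.99) = 30.023 m/s.
v₀ = 30.023 / sin 60.64° = 30.023 / 0.8716 = 34.45 m/s.

34.45 m/s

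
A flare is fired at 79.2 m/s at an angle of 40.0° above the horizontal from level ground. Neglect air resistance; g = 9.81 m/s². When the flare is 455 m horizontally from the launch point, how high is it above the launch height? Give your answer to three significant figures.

v_x = 79.2 cos 40.0° = 60.67 m/s, v_y0 = 79.2 sin 40.0° = 50.91 m/s.
Time to reach x = 455 m: t = x / v_x = 455 / 60.67 = 7.500 s.
y = v_y0 t − ½ g t² = 50.91×7.500 − 4.905×7.500² = 106 m.

106 m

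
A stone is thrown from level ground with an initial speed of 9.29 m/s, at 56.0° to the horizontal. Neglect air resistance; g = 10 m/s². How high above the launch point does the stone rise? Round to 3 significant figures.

2.97 m

Vertical component of launch velocity: v_y = 9.29 sin 56.0° = 7.702 m/s.
At the highest point the vertical velocity is zero, so v_y² = 2 g h_max.
h_max = (7.702)² / (2 × 10) = 59.32 / 20.00 = 2.97 m.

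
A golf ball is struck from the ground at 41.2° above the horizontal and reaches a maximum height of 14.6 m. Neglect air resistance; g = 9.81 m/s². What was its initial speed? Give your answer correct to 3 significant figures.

25.7 m/s

At maximum height v_y = 0, so (v₀ sin θ)² = 2 g H.
v₀ sin 41.2° = √(2 × 9.81 × 14.6) = 16.92 m/s.
v₀ = 16.92 / sin 41.2° = 16.92 / 0.6587 = 25.7 m/s.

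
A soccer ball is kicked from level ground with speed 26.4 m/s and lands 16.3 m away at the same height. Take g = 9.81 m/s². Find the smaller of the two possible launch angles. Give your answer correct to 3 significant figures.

Level-ground range: R = v₀² sin(2θ)/g ⇒ sin 2θ = R g / v₀² = 16.3×9.81/26.4² = 0.2294.
2θ = arcsin(0.2294) = 13.26° or 180° − 13.26° = 166.74°.
So θ = 6.63° or θ = 83.4°.

6.63°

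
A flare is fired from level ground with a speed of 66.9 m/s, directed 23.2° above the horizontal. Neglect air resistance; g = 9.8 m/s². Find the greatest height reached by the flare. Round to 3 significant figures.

35.4 m

Vertical component of launch velocity: v_y = 66.9 sin 23.2° = 26.35 m/s.
At the highest point the vertical velocity is zero, so v_y² = 2 g h_max.
h_max = (26.35)² / (2 × 9.8) = 694.3 / 19.60 = 35.4 m.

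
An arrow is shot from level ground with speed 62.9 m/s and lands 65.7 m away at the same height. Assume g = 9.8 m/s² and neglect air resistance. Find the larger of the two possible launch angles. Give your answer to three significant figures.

Level-ground range: R = v₀² sin(2θ)/g ⇒ sin 2θ = R g / v₀² = 65.7×9.8/62.9² = 0.1627.
2θ = arcsin(0.1627) = 9.364° or 180° − 9.364° = 170.636°.
So θ = 4.68° or θ = 85.3°.

85.3°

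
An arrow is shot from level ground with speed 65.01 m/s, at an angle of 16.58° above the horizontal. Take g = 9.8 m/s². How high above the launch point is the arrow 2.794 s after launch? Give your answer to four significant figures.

13.58 m

v_y0 = 65.01 sin 16.58° = 18.551 m/s.
y(t) = v_y0 t − ½ g t² = 18.551×2.794 − 4.900×2.794² = 13.58 m.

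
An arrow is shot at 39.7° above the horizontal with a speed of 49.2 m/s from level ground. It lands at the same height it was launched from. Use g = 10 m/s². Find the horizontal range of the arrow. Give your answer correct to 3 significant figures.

238 m

Components: v_x = 49.2 cos 39.7° = 37.85 m/s, v_y = 49.2 sin 39.7° = 31.43 m/s.
Time of flight (same landing height): t = 2 v_y / g = 2 × 31.43 / 10 = 6.286 s.
Range: R = v_x · t = 37.85 × 6.286 = 238 m.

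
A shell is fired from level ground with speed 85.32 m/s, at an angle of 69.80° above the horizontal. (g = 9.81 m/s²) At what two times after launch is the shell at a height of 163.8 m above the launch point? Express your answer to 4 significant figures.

v_y0 = 85.32 sin 69.80° = 80.072 m/s.
Set y = v_y0 t − ½ g t² = 163.8: 4.905 t² − 80.072 t + 163.8 = 0.
t = [80.072 ± √(6411.5 − 3213.8)] / 9.81 = (80.072 ± 56.548) / 9.81, giving t = 2.398 s or t = 13.93 s.
So the shell is at 163.8 m at t = 2.398 s (rising) and t = 13.93 s (falling).

2.398 s and 13.93 s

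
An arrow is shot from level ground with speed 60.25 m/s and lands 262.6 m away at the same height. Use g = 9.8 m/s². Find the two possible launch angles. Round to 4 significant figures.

Level-ground range: R = v₀² sin(2θ)/g ⇒ sin 2θ = R g / v₀² = 262.6×9.8/60.25² = 0.7089.
2θ = arcsin(0.7089) = 45.145° or 180° − 45.145° = 134.855°.
So θ = 22.57° or θ = 67.43°.

22.57° and 67.43°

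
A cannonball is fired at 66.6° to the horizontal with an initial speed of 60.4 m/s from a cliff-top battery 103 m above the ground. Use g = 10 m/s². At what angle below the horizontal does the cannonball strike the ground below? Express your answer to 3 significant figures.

71.5°

v_x = 60.4 cos 66.6° = 23.99 m/s.
At impact |v_y| = √(v_y0² + 2 g h) = √(55.43² + 2×10×103) = 71.64 m/s.
Angle below horizontal = arctan(|v_y| / v_x) = arctan(71.64 / 23.99) = 71.5°.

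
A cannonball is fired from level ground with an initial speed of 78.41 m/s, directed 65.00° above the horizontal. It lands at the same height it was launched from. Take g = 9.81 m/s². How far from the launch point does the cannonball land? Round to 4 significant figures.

480.1 m

For level ground, R = v₀² sin(2θ) / g.
sin(2 × 65.00°) = sin 130.00° = 0.7660.
R = (78.41)² × 0.7660 / 9.81 = 480.1 m.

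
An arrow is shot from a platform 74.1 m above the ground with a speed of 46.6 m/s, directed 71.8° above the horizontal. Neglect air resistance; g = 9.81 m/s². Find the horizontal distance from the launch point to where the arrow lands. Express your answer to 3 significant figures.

Components: v_x = 46.6 cos 71.8° = 14.55 m/s, v_y = 46.6 sin 71.8° = 44.27 m/s.
Vertical: 0 = 74.1 + 44.27 t − ½(9.81) t² ⇒ 4.905 t² − 44.27 t − 74.1 = 0.
t = [44.27 + √(1960 + 1454)] / 9.810 = 10.47 s.
Horizontal: R = v_x · t = 14.55 × 10.47 = 152 m.

152 m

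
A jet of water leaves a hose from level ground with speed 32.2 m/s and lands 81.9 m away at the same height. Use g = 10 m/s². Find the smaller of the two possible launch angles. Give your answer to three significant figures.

Level-ground range: R = v₀² sin(2θ)/g ⇒ sin 2θ = R g / v₀² = 81.9×10/32.2² = 0.7899.
2θ = arcsin(0.7899) = 52.18° or 180° − 52.18° = 127.82°.
So θ = 26.1° or θ = 63.9°.

26.1°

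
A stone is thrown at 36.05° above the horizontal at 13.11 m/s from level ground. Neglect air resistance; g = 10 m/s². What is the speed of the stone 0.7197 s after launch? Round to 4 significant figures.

v_x = 13.11 cos 36.05° = 10.599 m/s (constant).
v_y(t) = 13.11 sin 36.05° − g t = 7.7151 − 10 × 0.7197 = 0.51810 m/s.
Speed = √(v_x² + v_y²) = √(112.34 + 0.26843) = 10.61 m/s.

10.61 m/s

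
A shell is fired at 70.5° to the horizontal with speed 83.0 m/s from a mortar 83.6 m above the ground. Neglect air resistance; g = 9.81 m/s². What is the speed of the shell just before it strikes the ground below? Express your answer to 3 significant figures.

92.4 m/s

v_x = 83.0 cos 70.5° = 27.71 m/s is unchanged throughout.
For the vertical component, v_y² = v_y0² + 2 g h = (78.24)² + 2×9.81×83.6 = 7762, so |v_y| = 88.10 m/s.
Impact speed = √(v_x² + v_y²) = √(767.8 + 7762) = 92.4 m/s.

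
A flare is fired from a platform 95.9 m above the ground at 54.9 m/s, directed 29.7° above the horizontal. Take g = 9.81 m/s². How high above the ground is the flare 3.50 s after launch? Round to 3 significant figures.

131 m

v_y0 = 54.9 sin 29.7° = 27.20 m/s.
y(t) = 95.9 + v_y0 t − ½ g t² = 95.9 + 27.20×3.50 − ½×9.81×3.50² = 131 m.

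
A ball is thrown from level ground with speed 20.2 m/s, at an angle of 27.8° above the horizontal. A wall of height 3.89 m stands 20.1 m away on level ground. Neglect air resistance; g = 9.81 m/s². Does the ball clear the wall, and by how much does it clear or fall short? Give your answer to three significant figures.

v_x = 20.2 cos 27.8° = 17.87 m/s; v_y0 = 20.2 sin 27.8° = 9.421 m/s.
Time to reach the wall: t = 20.1 / 17.87 = 1.125 s.
Height at that point: y = 9.421×1.125 − 4.905×1.125² = 4.391 m.
That is 4.391 − 3.89 = 0.501 m above the top of the wall, so the ball clears it.

Yes — it clears the wall by 0.501 m.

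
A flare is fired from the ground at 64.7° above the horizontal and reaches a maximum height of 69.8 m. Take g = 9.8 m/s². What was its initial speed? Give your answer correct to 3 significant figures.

40.9 m/s

At maximum height v_y = 0, so (v₀ sin θ)² = 2 g H.
v₀ sin 64.7° = √(2 × 9.8 × 69.8) = 36.99 m/s.
v₀ = 36.99 / sin 64.7° = 36.99 / 0.9041 = 40.9 m/s.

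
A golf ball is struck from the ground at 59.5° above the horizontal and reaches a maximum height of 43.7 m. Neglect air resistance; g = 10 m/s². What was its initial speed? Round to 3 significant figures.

34.3 m/s

At maximum height v_y = 0, so (v₀ sin θ)² = 2 g H.
v₀ sin 59.5° = √(2 × 10 × 43.7) = 29.56 m/s.
v₀ = 29.56 / sin 59.5° = 29.56 / 0.8616 = 34.3 m/s.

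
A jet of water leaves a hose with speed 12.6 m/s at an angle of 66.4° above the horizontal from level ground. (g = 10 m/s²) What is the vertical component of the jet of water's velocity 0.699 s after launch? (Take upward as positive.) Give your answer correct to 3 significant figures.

Initial vertical component: v_y0 = 12.6 sin 66.4° = 11.55 m/s.
v_y(t) = v_y0 − g t = 11.55 − 10 × 0.699 = 4.56 m/s.

4.56 m/s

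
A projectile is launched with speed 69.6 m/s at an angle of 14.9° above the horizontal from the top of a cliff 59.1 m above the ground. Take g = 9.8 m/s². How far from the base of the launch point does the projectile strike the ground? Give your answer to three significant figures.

Components: v_x = 69.6 cos 14.9° = 67.26 m/s, v_y = 69.6 sin 14.9° = 17.90 m/s.
Vertical: 0 = 59.1 + 17.90 t − ½(9.8) t² ⇒ 4.900 t² − 17.90 t − 59.1 = 0.
t = [17.90 + √(320.4 + 1158)] / 9.800 = 5.750 s.
Horizontal: R = v_x · t = 67.26 × 5.750 = 387 m.

387 m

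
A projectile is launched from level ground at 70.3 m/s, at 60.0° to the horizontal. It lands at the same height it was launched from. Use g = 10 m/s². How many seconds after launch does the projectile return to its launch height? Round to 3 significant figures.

12.2 s

Vertical component: v_y = 70.3 sin 60.0° = 60.88 m/s.
For a projectile landing at launch height, time of flight is t = 2 v_y / g = 2 × 60.88 / 10 = 12.2 s.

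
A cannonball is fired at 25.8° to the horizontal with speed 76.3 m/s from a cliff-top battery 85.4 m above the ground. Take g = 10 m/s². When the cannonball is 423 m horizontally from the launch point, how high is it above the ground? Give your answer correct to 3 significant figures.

100 m

v_x = 76.3 cos 25.8° = 68.69 m/s, v_y0 = 76.3 sin 25.8° = 33.21 m/s.
Time to reach x = 423 m: t = x / v_x = 423 / 68.69 = 6.158 s.
y = 85.4 + v_y0 t − ½ g t² = 85.4 + 33.21×6.158 − 5.000×6.158² = 100 m.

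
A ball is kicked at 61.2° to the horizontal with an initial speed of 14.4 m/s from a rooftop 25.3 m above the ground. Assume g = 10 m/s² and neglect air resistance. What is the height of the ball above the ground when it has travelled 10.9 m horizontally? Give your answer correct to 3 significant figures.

v_x = 14.4 cos 61.2° = 6.937 m/s, v_y0 = 14.4 sin 61.2° = 12.62 m/s.
Time to reach x = 10.9 m: t = x / v_x = 10.9 / 6.937 = 1.571 s.
y = 25.3 + v_y0 t − ½ g t² = 25.3 + 12.62×1.571 − 5.000×1.571² = 32.8 m.

32.8 m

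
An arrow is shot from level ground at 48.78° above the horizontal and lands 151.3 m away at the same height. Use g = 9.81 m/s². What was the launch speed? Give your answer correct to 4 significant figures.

38.69 m/s

On level ground, R = v₀² sin(2θ) / g, so v₀ = √(R g / sin 2θ).
sin(2 × 48.78°) = 0.9913.
v₀ = √(151.3 × 9.81 / 0.9913) = √1497.3 = 38.69 m/s.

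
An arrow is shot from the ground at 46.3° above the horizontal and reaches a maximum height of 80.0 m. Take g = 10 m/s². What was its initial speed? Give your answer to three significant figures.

55.3 m/s

At maximum height v_y = 0, so (v₀ sin θ)² = 2 g H.
v₀ sin 46.3° = √(2 × 10 × 80.0) = 40.00 m/s.
v₀ = 40.00 / sin 46.3° = 40.00 / 0.7230 = 55.3 m/s.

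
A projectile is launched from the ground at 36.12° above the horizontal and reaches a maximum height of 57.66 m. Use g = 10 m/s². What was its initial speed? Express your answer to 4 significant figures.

57.61 m/s

At maximum height v_y = 0, so (v₀ sin θ)² = 2 g H.
v₀ sin 36.12° = √(2 × 10 × 57.66) = 33.959 m/s.
v₀ = 33.959 / sin 36.12° = 33.959 / 0.5895 = 57.61 m/s.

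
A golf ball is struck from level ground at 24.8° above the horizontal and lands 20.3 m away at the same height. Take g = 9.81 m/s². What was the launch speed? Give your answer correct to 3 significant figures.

16.2 m/s

On level ground, R = v₀² sin(2θ) / g, so v₀ = √(R g / sin 2θ).
sin(2 × 24.8°) = 0.7615.
v₀ = √(20.3 × 9.81 / 0.7615) = √261.5 = 16.2 m/s.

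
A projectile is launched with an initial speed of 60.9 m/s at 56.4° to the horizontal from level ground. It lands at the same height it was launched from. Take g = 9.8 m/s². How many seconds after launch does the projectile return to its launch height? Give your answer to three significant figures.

Vertical component: v_y = 60.9 sin 56.4° = 50.72 m/s.
For a projectile landing at launch height, time of flight is t = 2 v_y / g = 2 × 50.72 / 9.8 = 10.4 s.

10.4 s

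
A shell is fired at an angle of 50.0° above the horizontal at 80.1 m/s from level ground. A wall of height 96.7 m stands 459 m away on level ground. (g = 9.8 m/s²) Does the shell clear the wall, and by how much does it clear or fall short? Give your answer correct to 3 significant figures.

Yes — it clears the wall by 60.9 m.

v_x = 80.1 cos 50.0° = 51.49 m/s; v_y0 = 80.1 sin 50.0° = 61.36 m/s.
Time to reach the wall: t = 459 / 51.49 = 8.914 s.
Height at that point: y = 61.36×8.914 − 4.900×8.914² = 157.6 m.
That is 157.6 − 96.7 = 60.9 m above the top of the wall, so the shell clears it.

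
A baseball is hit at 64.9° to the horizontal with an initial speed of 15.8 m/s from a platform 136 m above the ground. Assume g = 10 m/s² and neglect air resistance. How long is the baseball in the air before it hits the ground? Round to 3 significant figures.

Vertical component: v_y = 15.8 sin 64.9° = 14.31 m/s.
Taking up as positive with launch at y = 136 m, landing at y = 0: 0 = 136 + 14.31 t − ½(10) t².
Solving 5.000 t² − 14.31 t − 136 = 0 gives t = [14.31 + √(14.31² + 4·5.000·136)] / 10.00 = 6.84 s.

6.84 s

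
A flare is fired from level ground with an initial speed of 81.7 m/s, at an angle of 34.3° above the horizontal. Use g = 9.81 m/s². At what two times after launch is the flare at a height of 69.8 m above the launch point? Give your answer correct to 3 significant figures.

v_y0 = 81.7 sin 34.3° = 46.04 m/s.
Set y = v_y0 t − ½ g t² = 69.8: 4.905 t² − 46.04 t + 69.8 = 0.
t = [46.04 ± √(2120 − 1369)] / 9.81 = (46.04 ± 27.40) / 9.81, giving t = 1.90 s or t = 7.49 s.
So the flare is at 69.8 m at t = 1.90 s (rising) and t = 7.49 s (falling).

1.90 s and 7.49 s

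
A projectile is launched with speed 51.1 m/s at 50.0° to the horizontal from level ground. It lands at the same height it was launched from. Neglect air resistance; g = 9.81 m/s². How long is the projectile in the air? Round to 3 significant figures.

Vertical component: v_y = 51.1 sin 50.0° = 39.14 m/s.
For a projectile landing at launch height, time of flight is t = 2 v_y / g = 2 × 39.14 / 9.81 = 7.98 s.

7.98 s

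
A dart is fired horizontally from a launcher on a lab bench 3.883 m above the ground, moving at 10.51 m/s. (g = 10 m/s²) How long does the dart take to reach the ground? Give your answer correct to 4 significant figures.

0.8812 s

The horizontal speed doesn't affect the fall. With v_y0 = 0, h = ½ g t².
t = √(2 × 3.883 / 10) = √0.77660 = 0.8812 s.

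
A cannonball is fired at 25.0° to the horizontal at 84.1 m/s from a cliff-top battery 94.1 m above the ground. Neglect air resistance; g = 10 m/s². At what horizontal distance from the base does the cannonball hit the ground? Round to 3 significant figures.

698 m

Components: v_x = 84.1 cos 25.0° = 76.22 m/s, v_y = 84.1 sin 25.0° = 35.54 m/s.
Vertical: 0 = 94.1 + 35.54 t − ½(10) t² ⇒ 5.000 t² − 35.54 t − 94.1 = 0.
t = [35.54 + √(1263 + 1882)] / 10.00 = 9.162 s.
Horizontal: R = v_x · t = 76.22 × 9.162 = 698 m.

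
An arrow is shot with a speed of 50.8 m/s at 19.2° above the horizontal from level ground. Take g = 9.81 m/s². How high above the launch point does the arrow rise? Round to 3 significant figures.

Vertical component of launch velocity: v_y = 50.8 sin 19.2° = 16.71 m/s.
At the highest point the vertical velocity is zero, so v_y² = 2 g h_max.
h_max = (16.71)² / (2 × 9.81) = 279.2 / 19.62 = 14.2 m.

14.2 m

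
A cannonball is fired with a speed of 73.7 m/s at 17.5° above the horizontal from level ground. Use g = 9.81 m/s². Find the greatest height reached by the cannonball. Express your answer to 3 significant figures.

Vertical component of launch velocity: v_y = 73.7 sin 17.5° = 22.16 m/s.
At the highest point the vertical velocity is zero, so v_y² = 2 g h_max.
h_max = (22.16)² / (2 × 9.81) = 491.1 / 19.62 = 25.0 m.

25.0 m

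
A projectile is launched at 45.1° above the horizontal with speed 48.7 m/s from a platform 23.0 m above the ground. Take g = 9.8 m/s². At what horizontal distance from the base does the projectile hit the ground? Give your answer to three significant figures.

263 m

Components: v_x = 48.7 cos 45.1° = 34.38 m/s, v_y = 48.7 sin 45.1° = 34.50 m/s.
Vertical: 0 = 23.0 + 34.50 t − ½(9.8) t² ⇒ 4.900 t² − 34.50 t − 23.0 = 0.
t = [34.50 + √(1190 + 450.8)] / 9.800 = 7.654 s.
Horizontal: R = v_x · t = 34.38 × 7.654 = 263 m.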